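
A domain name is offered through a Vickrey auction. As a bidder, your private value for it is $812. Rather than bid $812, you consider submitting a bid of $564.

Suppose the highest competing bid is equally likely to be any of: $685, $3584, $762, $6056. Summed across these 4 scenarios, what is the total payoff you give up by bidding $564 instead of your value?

$177

The deviation costs you only when the competing bid falls strictly between $564 and $812; elsewhere both bids give the same outcome.
$685: truthful payoff $127, deviation payoff $0 → loss $127.
$3584: outcomes coincide → loss $0.
$762: truthful payoff $50, deviation payoff $0 → loss $50.
$6056: outcomes coincide → loss $0.
Total loss = $127 + $50 = $177.
Because the price is fixed by the runner-up's bid, deviating from your value can only change a good outcome into a bad one — never the reverse.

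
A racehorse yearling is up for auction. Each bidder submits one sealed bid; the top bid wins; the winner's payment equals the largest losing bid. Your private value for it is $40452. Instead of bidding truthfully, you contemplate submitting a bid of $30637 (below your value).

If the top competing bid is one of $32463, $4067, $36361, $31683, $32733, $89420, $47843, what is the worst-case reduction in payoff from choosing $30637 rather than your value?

$8769

$32463: truthful gives $7989, deviation gives $0 → loss $7989.
$4067: same outcome either way → loss $0.
$36361: truthful gives $4091, deviation gives $0 → loss $4091.
$31683: truthful gives $8769, deviation gives $0 → loss $8769.
$32733: truthful gives $7719, deviation gives $0 → loss $7719.
$89420: same outcome either way → loss $0.
$47843: same outcome either way → loss $0.
Maximum loss: $8769.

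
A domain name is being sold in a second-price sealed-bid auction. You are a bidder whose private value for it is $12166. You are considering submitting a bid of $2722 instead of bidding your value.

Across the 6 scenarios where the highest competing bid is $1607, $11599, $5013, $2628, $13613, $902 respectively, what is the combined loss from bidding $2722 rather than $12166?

The deviation costs you only when the competing bid falls strictly between $2722 and $12166; elsewhere both bids give the same outcome.
$1607: outcomes coincide → loss $0.
$11599: truthful payoff $567, deviation payoff $0 → loss $567.
$5013: truthful payoff $7153, deviation payoff $0 → loss $7153.
$2628: outcomes coincide → loss $0.
$13613: outcomes coincide → loss $0.
$902: outcomes coincide → loss $0.
Total loss = $567 + $7153 = $7720.
Truthful bidding weakly dominates here: raising your bid can only win items priced above your value, and lowering it can only forfeit items priced below.

$7720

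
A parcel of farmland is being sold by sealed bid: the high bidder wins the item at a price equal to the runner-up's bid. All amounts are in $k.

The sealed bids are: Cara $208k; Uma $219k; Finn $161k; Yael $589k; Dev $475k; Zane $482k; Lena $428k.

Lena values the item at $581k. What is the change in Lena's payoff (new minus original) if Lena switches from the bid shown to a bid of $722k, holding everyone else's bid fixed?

The highest bid among the other bidders is $589k; Lena's bid doesn't change that.
Original bid $428k: Lena is not highest (top rival bid is $589k); payoff $0k.
Alternative bid $722k: Lena is highest, pays the top rival bid $589k; payoff $581k − $589k = −$8k.
Change in payoff = −$8k − ($0k) = −$8k.

−$8k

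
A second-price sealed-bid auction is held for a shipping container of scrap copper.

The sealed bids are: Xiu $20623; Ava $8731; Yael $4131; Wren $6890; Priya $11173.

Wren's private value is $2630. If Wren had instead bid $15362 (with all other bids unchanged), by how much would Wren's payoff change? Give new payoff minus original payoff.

$0

The highest bid among the other bidders is $20623; Wren's bid doesn't change that.
Original bid $6890: Wren is not highest (top rival bid is $20623); payoff $0.
Alternative bid $15362: Wren is not highest (top rival bid is $20623); payoff $0.
Change in payoff = $0 − ($0) = $0.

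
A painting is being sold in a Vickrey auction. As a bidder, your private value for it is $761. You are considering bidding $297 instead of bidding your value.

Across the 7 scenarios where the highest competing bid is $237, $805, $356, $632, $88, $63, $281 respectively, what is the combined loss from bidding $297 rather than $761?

The deviation costs you only when the competing bid falls strictly between $297 and $761; elsewhere both bids give the same outcome.
$237: outcomes coincide → loss $0.
$805: outcomes coincide → loss $0.
$356: truthful payoff $405, deviation payoff $0 → loss $405.
$632: truthful payoff $129, deviation payoff $0 → loss $129.
$88: outcomes coincide → loss $0.
$63: outcomes coincide → loss $0.
$281: outcomes coincide → loss $0.
Total loss = $405 + $129 = $534.

$534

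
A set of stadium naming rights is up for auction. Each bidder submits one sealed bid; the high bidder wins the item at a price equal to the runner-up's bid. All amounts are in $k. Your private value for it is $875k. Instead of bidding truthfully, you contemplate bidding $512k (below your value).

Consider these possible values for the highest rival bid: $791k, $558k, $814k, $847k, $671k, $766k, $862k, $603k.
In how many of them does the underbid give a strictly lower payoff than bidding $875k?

The deviation hurts exactly when the highest competing bid lies strictly between $512k and $875k — underbidding then forfeits a profitable win.
$791k: inside the interval → strictly worse (loss $84k).
$558k: inside the interval → strictly worse (loss $317k).
$814k: inside the interval → strictly worse (loss $61k).
$847k: inside the interval → strictly worse (loss $28k).
$671k: inside the interval → strictly worse (loss $204k).
$766k: inside the interval → strictly worse (loss $109k).
$862k: inside the interval → strictly worse (loss $13k).
$603k: inside the interval → strictly worse (loss $272k).
Count: 8.

8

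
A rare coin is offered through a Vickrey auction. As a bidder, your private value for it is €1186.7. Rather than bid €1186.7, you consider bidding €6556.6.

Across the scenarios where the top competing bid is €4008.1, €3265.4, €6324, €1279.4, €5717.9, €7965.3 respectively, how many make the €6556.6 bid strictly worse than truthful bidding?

5

The deviation hurts exactly when the highest competing bid lies strictly between €1186.7 and €6556.6 — overbidding then wins at a price above your value.
€4008.1: inside the interval → strictly worse (loss €2821.4).
€3265.4: inside the interval → strictly worse (loss €2078.7).
€6324: inside the interval → strictly worse (loss €5137.3).
€1279.4: inside the interval → strictly worse (loss €92.7).
€5717.9: inside the interval → strictly worse (loss €4531.2).
€7965.3: above both → same outcome either way.
Count: 5.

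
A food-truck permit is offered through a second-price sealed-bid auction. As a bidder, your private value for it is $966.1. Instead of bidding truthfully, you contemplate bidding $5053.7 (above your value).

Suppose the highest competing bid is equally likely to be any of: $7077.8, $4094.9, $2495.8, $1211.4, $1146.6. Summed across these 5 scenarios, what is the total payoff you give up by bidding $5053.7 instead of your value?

The deviation costs you only when the competing bid falls strictly between $966.1 and $5053.7; elsewhere both bids give the same outcome.
$7077.8: outcomes coincide → loss $0.
$4094.9: truthful payoff $0, deviation payoff −$3128.8 → loss $3128.8.
$2495.8: truthful payoff $0, deviation payoff −$1529.7 → loss $1529.7.
$1211.4: truthful payoff $0, deviation payoff −$245.3 → loss $245.3.
$1146.6: truthful payoff $0, deviation payoff −$180.5 → loss $180.5.
Total loss = $3128.8 + $1529.7 + $245.3 + $180.5 = $5084.3.

$5084.3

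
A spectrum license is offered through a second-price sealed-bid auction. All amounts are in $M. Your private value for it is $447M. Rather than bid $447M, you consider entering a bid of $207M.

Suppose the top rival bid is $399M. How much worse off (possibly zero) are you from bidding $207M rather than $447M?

$48M

Bidding your value $447M: you win (since $447M > $399M) and pay $399M. Payoff $48M.
Bidding $207M: you lose. Payoff $0M.
The competing bid $399M lies between your shaded bid and your value, so underbidding forfeits an item you could have won at a profitable price.
Loss from deviating = $48M − ($0M) = $48M.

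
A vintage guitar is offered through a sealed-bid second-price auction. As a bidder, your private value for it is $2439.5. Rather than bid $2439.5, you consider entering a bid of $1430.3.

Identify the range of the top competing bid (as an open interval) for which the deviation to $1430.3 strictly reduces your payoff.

($1430.3, $2439.5)

If the competing bid is below $1430.3, both bids win at the same price — no difference.
If it is above $2439.5, both bids lose — no difference.
If it lies strictly between $1430.3 and $2439.5, bidding your value wins at a price below your value (positive payoff) while bidding $1430.3 loses (payoff 0).
So the deviation strictly hurts on the open interval ($1430.3, $2439.5).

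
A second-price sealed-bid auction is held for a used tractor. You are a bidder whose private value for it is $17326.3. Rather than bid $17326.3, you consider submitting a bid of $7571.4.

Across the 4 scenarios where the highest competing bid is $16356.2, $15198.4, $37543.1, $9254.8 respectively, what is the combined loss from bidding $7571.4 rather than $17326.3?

The deviation costs you only when the competing bid falls strictly between $7571.4 and $17326.3; elsewhere both bids give the same outcome.
$16356.2: truthful payoff $970.1, deviation payoff $0 → loss $970.1.
$15198.4: truthful payoff $2127.9, deviation payoff $0 → loss $2127.9.
$37543.1: outcomes coincide → loss $0.
$9254.8: truthful payoff $8071.5, deviation payoff $0 → loss $8071.5.
Total loss = $970.1 + $2127.9 + $8071.5 = $11169.5.

$11169.5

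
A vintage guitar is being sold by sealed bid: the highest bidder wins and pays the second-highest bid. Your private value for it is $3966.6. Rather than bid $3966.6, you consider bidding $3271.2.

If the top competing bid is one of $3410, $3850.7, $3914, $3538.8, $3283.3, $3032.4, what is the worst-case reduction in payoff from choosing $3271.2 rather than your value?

$683.3

$3410: truthful gives $556.6, deviation gives $0 → loss $556.6.
$3850.7: truthful gives $115.9, deviation gives $0 → loss $115.9.
$3914: truthful gives $52.6, deviation gives $0 → loss $52.6.
$3538.8: truthful gives $427.8, deviation gives $0 → loss $427.8.
$3283.3: truthful gives $683.3, deviation gives $0 → loss $683.3.
$3032.4: same outcome either way → loss $0.
Maximum loss: $683.3.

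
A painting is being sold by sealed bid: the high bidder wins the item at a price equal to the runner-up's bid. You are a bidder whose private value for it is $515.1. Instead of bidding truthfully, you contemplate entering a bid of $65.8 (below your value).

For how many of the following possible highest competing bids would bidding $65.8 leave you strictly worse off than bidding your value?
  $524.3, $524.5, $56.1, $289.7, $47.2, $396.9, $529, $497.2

3

The deviation hurts exactly when the highest competing bid lies strictly between $65.8 and $515.1 — underbidding then forfeits a profitable win.
$524.3: above both → same outcome either way.
$524.5: above both → same outcome either way.
$56.1: below both → same outcome either way.
$289.7: inside the interval → strictly worse (loss $225.4).
$47.2: below both → same outcome either way.
$396.9: inside the interval → strictly worse (loss $118.2).
$529: above both → same outcome either way.
$497.2: inside the interval → strictly worse (loss $17.9).
Count: 3.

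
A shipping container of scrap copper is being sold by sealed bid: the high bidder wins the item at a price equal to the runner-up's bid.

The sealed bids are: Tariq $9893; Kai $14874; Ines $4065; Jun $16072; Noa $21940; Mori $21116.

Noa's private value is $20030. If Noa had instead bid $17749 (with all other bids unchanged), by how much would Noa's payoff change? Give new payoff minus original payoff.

The highest bid among the other bidders is $21116; Noa's bid doesn't change that.
Original bid $21940: Noa is highest, pays the top rival bid $21116; payoff $20030 − $21116 = −$1086.
Alternative bid $17749: Noa is not highest (top rival bid is $21116); payoff $0.
Change in payoff = $0 − (−$1086) = $1086.

$1086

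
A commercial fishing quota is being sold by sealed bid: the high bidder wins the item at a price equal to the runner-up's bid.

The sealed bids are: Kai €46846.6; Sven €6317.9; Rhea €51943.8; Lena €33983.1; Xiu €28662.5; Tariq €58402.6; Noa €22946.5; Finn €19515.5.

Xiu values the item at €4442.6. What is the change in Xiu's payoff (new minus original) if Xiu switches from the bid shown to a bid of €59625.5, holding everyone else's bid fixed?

−€53960

The highest bid among the other bidders is €58402.6; Xiu's bid doesn't change that.
Original bid €28662.5: Xiu is not highest (top rival bid is €58402.6); payoff €0.
Alternative bid €59625.5: Xiu is highest, pays the top rival bid €58402.6; payoff €4442.6 − €58402.6 = −€53960.
Change in payoff = −€53960 − (€0) = −€53960.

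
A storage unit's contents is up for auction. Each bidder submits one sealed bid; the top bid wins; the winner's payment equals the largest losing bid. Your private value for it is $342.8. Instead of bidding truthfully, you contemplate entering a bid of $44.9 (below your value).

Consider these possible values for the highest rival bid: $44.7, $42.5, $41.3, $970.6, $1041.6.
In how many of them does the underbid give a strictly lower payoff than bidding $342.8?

0

The deviation hurts exactly when the highest competing bid lies strictly between $44.9 and $342.8 — underbidding then forfeits a profitable win.
$44.7: below both → same outcome either way.
$42.5: below both → same outcome either way.
$41.3: below both → same outcome either way.
$970.6: above both → same outcome either way.
$1041.6: above both → same outcome either way.
Count: 0.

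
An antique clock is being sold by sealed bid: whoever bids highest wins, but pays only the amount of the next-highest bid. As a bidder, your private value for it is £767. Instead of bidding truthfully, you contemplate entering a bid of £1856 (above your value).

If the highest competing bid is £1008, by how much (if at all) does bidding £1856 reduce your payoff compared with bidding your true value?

Bidding your value £767: you lose (since £767 < £1008). Payoff £0.
Bidding £1856: you win and pay £1008. Payoff £767 − £1008 = −£241.
The competing bid £1008 lies between your value and your inflated bid, so overbidding wins an item priced above your value.
Loss from deviating = £0 − (−£241) = £241.
Because the price is fixed by the runner-up's bid, deviating from your value can only change a good outcome into a bad one — never the reverse.

£241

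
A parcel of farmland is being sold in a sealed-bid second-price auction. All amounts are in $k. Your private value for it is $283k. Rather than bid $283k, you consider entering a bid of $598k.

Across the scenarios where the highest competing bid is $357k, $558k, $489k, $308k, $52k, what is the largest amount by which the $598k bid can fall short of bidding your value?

$357k: truthful gives $0k, deviation gives −$74k → loss $74k.
$558k: truthful gives $0k, deviation gives −$275k → loss $275k.
$489k: truthful gives $0k, deviation gives −$206k → loss $206k.
$308k: truthful gives $0k, deviation gives −$25k → loss $25k.
$52k: same outcome either way → loss $0k.
Maximum loss: $275k.

$275k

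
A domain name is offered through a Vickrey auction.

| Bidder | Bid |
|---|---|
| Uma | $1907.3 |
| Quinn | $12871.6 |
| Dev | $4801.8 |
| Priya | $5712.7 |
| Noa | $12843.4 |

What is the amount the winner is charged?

$12843.4

Highest bid: Quinn at $12871.6, so Quinn wins.
Second-highest bid: Noa at $12843.4 — that is the price the winner pays.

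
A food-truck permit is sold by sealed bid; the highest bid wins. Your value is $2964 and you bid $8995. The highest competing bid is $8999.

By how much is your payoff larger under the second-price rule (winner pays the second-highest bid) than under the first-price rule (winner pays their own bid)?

$0

Your bid $8995 is below $8999, so you lose under either rule.
Payoff is $0 in both cases; difference = $0.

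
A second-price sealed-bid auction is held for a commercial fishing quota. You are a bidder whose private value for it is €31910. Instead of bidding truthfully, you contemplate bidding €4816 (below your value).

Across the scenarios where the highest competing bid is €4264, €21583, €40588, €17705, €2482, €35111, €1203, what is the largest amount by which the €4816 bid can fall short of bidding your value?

€14205

€4264: same outcome either way → loss €0.
€21583: truthful gives €10327, deviation gives €0 → loss €10327.
€40588: same outcome either way → loss €0.
€17705: truthful gives €14205, deviation gives €0 → loss €14205.
€2482: same outcome either way → loss €0.
€35111: same outcome either way → loss €0.
€1203: same outcome either way → loss €0.
Maximum loss: €14205.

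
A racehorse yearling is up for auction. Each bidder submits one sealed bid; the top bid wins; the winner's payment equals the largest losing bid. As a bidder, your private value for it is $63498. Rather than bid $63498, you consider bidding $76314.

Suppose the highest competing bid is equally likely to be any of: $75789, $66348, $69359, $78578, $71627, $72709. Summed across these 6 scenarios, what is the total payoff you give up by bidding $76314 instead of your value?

$38342

The deviation costs you only when the competing bid falls strictly between $63498 and $76314; elsewhere both bids give the same outcome.
$75789: truthful payoff $0, deviation payoff −$12291 → loss $12291.
$66348: truthful payoff $0, deviation payoff −$2850 → loss $2850.
$69359: truthful payoff $0, deviation payoff −$5861 → loss $5861.
$78578: outcomes coincide → loss $0.
$71627: truthful payoff $0, deviation payoff −$8129 → loss $8129.
$72709: truthful payoff $0, deviation payoff −$9211 → loss $9211.
Total loss = $12291 + $2850 + $5861 + $8129 + $9211 = $38342.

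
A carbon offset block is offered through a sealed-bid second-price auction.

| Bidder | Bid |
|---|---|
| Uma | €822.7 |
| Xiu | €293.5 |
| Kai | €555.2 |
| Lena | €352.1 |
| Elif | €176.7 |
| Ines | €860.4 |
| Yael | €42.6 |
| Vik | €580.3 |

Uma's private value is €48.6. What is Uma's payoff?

Highest bid: Ines at €860.4, so Ines wins.
Second-highest bid: Uma at €822.7 — that is the price the winner pays.
Uma did not win, so Uma pays nothing and receives nothing: payoff €0.

€0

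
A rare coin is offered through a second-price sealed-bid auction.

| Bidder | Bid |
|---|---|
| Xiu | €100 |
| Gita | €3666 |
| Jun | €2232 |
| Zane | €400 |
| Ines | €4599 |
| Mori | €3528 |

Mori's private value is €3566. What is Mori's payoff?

€0

Highest bid: Ines at €4599, so Ines wins.
Second-highest bid: Gita at €3666 — that is the price the winner pays.
Mori did not win, so Mori pays nothing and receives nothing: payoff €0.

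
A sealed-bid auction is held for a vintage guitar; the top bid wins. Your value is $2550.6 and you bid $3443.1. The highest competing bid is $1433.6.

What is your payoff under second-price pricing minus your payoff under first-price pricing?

$2009.5

You have the highest bid, so you win under either rule.
Second-price: pay $1433.6 → payoff $1117.
First-price: pay your own bid $3443.1 → payoff −$892.5.
Difference = $1117 − (−$892.5) = $2009.5.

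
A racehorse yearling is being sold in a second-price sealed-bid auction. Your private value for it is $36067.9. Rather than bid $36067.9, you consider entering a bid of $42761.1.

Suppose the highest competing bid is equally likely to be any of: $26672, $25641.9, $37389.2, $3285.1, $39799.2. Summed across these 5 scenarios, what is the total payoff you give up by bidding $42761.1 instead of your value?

The deviation costs you only when the competing bid falls strictly between $36067.9 and $42761.1; elsewhere both bids give the same outcome.
$26672: outcomes coincide → loss $0.
$25641.9: outcomes coincide → loss $0.
$37389.2: truthful payoff $0, deviation payoff −$1321.3 → loss $1321.3.
$3285.1: outcomes coincide → loss $0.
$39799.2: truthful payoff $0, deviation payoff −$3731.3 → loss $3731.3.
Total loss = $1321.3 + $3731.3 = $5052.6.
Because the price is fixed by the runner-up's bid, deviating from your value can only change a good outcome into a bad one — never the reverse.

$5052.6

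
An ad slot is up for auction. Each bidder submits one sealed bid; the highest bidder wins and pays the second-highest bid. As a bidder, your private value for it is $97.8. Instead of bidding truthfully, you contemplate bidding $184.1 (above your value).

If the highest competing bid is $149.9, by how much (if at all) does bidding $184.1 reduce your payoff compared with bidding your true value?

Bidding your value $97.8: you lose (since $97.8 < $149.9). Payoff $0.
Bidding $184.1: you win and pay $149.9. Payoff $97.8 − $149.9 = −$52.1.
The competing bid $149.9 lies between your value and your inflated bid, so overbidding wins an item priced above your value.
Loss from deviating = $0 − (−$52.1) = $52.1.

$52.1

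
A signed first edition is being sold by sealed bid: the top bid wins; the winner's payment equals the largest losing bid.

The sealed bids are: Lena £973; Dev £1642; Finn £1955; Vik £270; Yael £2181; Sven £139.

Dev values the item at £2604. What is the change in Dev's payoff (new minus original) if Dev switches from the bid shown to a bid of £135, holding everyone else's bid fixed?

The highest bid among the other bidders is £2181; Dev's bid doesn't change that.
Original bid £1642: Dev is not highest (top rival bid is £2181); payoff £0.
Alternative bid £135: Dev is not highest (top rival bid is £2181); payoff £0.
Change in payoff = £0 − (£0) = £0.

£0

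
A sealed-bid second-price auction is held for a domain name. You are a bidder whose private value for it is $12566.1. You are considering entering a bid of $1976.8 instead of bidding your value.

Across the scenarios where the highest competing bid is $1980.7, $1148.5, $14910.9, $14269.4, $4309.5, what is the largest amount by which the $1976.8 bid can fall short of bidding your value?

$1980.7: truthful gives $10585.4, deviation gives $0 → loss $10585.4.
$1148.5: same outcome either way → loss $0.
$14910.9: same outcome either way → loss $0.
$14269.4: same outcome either way → loss $0.
$4309.5: truthful gives $8256.6, deviation gives $0 → loss $8256.6.
Maximum loss: $10585.4.

$10585.4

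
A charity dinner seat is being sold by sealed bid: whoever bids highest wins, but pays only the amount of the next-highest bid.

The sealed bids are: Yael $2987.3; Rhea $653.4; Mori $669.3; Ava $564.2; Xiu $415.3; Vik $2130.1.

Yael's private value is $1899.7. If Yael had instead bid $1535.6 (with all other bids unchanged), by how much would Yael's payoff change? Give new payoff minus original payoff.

$230.4

The highest bid among the other bidders is $2130.1; Yael's bid doesn't change that.
Original bid $2987.3: Yael is highest, pays the top rival bid $2130.1; payoff $1899.7 − $2130.1 = −$230.4.
Alternative bid $1535.6: Yael is not highest (top rival bid is $2130.1); payoff $0.
Change in payoff = $0 − (−$230.4) = $230.4.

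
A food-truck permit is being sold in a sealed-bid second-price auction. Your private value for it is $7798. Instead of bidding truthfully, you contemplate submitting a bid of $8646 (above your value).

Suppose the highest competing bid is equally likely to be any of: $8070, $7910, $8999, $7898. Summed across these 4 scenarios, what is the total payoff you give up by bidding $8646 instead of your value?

$484

The deviation costs you only when the competing bid falls strictly between $7798 and $8646; elsewhere both bids give the same outcome.
$8070: truthful payoff $0, deviation payoff −$272 → loss $272.
$7910: truthful payoff $0, deviation payoff −$112 → loss $112.
$8999: outcomes coincide → loss $0.
$7898: truthful payoff $0, deviation payoff −$100 → loss $100.
Total loss = $272 + $112 + $100 = $484.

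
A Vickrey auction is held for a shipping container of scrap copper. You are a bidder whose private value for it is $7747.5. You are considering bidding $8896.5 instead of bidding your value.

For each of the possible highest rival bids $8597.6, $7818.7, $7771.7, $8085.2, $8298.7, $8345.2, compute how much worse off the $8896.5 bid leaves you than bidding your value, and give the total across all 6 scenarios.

$2432.1

The deviation costs you only when the competing bid falls strictly between $7747.5 and $8896.5; elsewhere both bids give the same outcome.
$8597.6: truthful payoff $0, deviation payoff −$850.1 → loss $850.1.
$7818.7: truthful payoff $0, deviation payoff −$71.2 → loss $71.2.
$7771.7: truthful payoff $0, deviation payoff −$24.2 → loss $24.2.
$8085.2: truthful payoff $0, deviation payoff −$337.7 → loss $337.7.
$8298.7: truthful payoff $0, deviation payoff −$551.2 → loss $551.2.
$8345.2: truthful payoff $0, deviation payoff −$597.7 → loss $597.7.
Total loss = $850.1 + $71.2 + $24.2 + $337.7 + $551.2 + $597.7 = $2432.1.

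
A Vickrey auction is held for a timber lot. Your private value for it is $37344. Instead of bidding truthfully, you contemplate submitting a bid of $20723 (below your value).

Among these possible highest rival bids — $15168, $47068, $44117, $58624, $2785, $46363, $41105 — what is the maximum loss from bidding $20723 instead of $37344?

$0

$15168: same outcome either way → loss $0.
$47068: same outcome either way → loss $0.
$44117: same outcome either way → loss $0.
$58624: same outcome either way → loss $0.
$2785: same outcome either way → loss $0.
$46363: same outcome either way → loss $0.
$41105: same outcome either way → loss $0.
Maximum loss: $0.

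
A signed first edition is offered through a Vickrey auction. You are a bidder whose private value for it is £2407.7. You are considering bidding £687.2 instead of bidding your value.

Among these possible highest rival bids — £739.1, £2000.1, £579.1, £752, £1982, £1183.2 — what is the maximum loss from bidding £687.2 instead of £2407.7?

£739.1: truthful gives £1668.6, deviation gives £0 → loss £1668.6.
£2000.1: truthful gives £407.6, deviation gives £0 → loss £407.6.
£579.1: same outcome either way → loss £0.
£752: truthful gives £1655.7, deviation gives £0 → loss £1655.7.
£1982: truthful gives £425.7, deviation gives £0 → loss £425.7.
£1183.2: truthful gives £1224.5, deviation gives £0 → loss £1224.5.
Maximum loss: £1668.6.

£1668.6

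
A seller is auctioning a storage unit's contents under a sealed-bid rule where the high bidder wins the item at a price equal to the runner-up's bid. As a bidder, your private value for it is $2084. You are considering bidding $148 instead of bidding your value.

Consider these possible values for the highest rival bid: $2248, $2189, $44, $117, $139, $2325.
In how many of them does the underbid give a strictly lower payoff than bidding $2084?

0

The deviation hurts exactly when the highest competing bid lies strictly between $148 and $2084 — underbidding then forfeits a profitable win.
$2248: above both → same outcome either way.
$2189: above both → same outcome either way.
$44: below both → same outcome either way.
$117: below both → same outcome either way.
$139: below both → same outcome either way.
$2325: above both → same outcome either way.
Count: 0.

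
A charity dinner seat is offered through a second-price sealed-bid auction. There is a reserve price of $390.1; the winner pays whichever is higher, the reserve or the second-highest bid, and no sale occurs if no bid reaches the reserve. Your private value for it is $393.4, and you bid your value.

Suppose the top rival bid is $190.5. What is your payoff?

$3.3

Your bid $393.4 is the highest and exceeds the reserve.
Price = max(second-highest bid, reserve) = max($190.5, $390.1) = $390.1.
Payoff = $393.4 − $390.1 = $3.3.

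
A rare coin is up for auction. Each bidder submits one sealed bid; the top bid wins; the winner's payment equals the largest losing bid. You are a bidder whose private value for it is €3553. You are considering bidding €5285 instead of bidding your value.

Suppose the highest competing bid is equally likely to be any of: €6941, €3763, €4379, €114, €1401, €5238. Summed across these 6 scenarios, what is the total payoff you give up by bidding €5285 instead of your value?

€2721

The deviation costs you only when the competing bid falls strictly between €3553 and €5285; elsewhere both bids give the same outcome.
€6941: outcomes coincide → loss €0.
€3763: truthful payoff €0, deviation payoff −€210 → loss €210.
€4379: truthful payoff €0, deviation payoff −€826 → loss €826.
€114: outcomes coincide → loss €0.
€1401: outcomes coincide → loss €0.
€5238: truthful payoff €0, deviation payoff −€1685 → loss €1685.
Total loss = €210 + €826 + €1685 = €2721.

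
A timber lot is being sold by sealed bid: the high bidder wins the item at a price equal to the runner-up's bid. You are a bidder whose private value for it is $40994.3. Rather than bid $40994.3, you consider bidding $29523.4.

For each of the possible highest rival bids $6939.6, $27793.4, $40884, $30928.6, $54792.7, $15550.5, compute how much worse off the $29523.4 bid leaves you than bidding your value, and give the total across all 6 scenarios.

The deviation costs you only when the competing bid falls strictly between $29523.4 and $40994.3; elsewhere both bids give the same outcome.
$6939.6: outcomes coincide → loss $0.
$27793.4: outcomes coincide → loss $0.
$40884: truthful payoff $110.3, deviation payoff $0 → loss $110.3.
$30928.6: truthful payoff $10065.7, deviation payoff $0 → loss $10065.7.
$54792.7: outcomes coincide → loss $0.
$15550.5: outcomes coincide → loss $0.
Total loss = $110.3 + $10065.7 = $10176.

$10176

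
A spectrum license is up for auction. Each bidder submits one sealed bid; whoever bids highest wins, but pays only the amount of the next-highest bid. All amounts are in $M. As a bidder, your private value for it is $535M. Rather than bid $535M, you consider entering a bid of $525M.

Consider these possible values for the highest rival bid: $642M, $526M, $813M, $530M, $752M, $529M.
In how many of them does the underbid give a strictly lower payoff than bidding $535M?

3

The deviation hurts exactly when the highest competing bid lies strictly between $525M and $535M — underbidding then forfeits a profitable win.
$642M: above both → same outcome either way.
$526M: inside the interval → strictly worse (loss $9M).
$813M: above both → same outcome either way.
$530M: inside the interval → strictly worse (loss $5M).
$752M: above both → same outcome either way.
$529M: inside the interval → strictly worse (loss $6M).
Count: 3.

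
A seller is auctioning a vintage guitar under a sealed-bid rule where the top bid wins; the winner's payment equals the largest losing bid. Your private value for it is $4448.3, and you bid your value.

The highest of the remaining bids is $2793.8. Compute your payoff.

Your bid $4448.3 exceeds the highest competing bid $2793.8, so you win.
In a second-price auction the winner pays the second-highest bid, $2793.8.
Payoff = value − price = $4448.3 − $2793.8 = $1654.5.

$1654.5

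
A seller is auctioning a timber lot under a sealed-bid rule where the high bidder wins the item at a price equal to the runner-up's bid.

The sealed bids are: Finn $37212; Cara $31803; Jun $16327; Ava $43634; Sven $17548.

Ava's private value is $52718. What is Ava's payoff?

$15506

Highest bid: Ava at $43634, so Ava wins.
Second-highest bid: Finn at $37212 — that is the price the winner pays.
Ava's payoff = value − price = $52718 − $37212 = $15506.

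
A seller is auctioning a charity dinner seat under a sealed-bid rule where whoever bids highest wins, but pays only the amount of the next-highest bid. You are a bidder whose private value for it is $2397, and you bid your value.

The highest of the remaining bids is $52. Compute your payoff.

Your bid $2397 exceeds the highest competing bid $52, so you win.
In a second-price auction the winner pays the second-highest bid, $52.
Payoff = value − price = $2397 − $52 = $2345.

$2345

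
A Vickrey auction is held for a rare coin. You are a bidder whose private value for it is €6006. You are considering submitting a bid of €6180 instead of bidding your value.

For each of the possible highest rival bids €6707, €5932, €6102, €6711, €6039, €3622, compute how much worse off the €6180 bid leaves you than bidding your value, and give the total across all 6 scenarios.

The deviation costs you only when the competing bid falls strictly between €6006 and €6180; elsewhere both bids give the same outcome.
€6707: outcomes coincide → loss €0.
€5932: outcomes coincide → loss €0.
€6102: truthful payoff €0, deviation payoff −€96 → loss €96.
€6711: outcomes coincide → loss €0.
€6039: truthful payoff €0, deviation payoff −€33 → loss €33.
€3622: outcomes coincide → loss €0.
Total loss = €96 + €33 = €129.

€129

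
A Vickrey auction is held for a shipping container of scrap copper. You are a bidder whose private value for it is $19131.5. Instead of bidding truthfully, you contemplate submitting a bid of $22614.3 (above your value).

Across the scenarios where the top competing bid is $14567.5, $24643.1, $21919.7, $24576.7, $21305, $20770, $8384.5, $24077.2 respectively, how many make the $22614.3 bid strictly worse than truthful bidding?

3

The deviation hurts exactly when the highest competing bid lies strictly between $19131.5 and $22614.3 — overbidding then wins at a price above your value.
$14567.5: below both → same outcome either way.
$24643.1: above both → same outcome either way.
$21919.7: inside the interval → strictly worse (loss $2788.2).
$24576.7: above both → same outcome either way.
$21305: inside the interval → strictly worse (loss $2173.5).
$20770: inside the interval → strictly worse (loss $1638.5).
$8384.5: below both → same outcome either way.
$24077.2: above both → same outcome either way.
Count: 3.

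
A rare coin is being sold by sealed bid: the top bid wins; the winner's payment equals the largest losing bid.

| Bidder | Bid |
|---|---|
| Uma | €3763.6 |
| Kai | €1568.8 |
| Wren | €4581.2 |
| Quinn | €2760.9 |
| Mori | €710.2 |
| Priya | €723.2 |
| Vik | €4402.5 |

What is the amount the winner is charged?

€4402.5

Highest bid: Wren at €4581.2, so Wren wins.
Second-highest bid: Vik at €4402.5 — that is the price the winner pays.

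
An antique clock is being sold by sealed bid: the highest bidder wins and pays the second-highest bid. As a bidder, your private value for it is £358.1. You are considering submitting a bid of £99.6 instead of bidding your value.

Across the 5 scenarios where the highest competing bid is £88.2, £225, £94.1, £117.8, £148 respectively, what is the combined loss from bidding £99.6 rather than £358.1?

The deviation costs you only when the competing bid falls strictly between £99.6 and £358.1; elsewhere both bids give the same outcome.
£88.2: outcomes coincide → loss £0.
£225: truthful payoff £133.1, deviation payoff £0 → loss £133.1.
£94.1: outcomes coincide → loss £0.
£117.8: truthful payoff £240.3, deviation payoff £0 → loss £240.3.
£148: truthful payoff £210.1, deviation payoff £0 → loss £210.1.
Total loss = £133.1 + £240.3 + £210.1 = £583.5.

£583.5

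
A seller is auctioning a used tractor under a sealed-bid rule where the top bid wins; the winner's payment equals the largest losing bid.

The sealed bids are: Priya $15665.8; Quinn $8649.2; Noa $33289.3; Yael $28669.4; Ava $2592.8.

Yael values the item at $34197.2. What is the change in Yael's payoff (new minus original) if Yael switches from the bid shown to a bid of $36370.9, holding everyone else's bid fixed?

$907.9

The highest bid among the other bidders is $33289.3; Yael's bid doesn't change that.
Original bid $28669.4: Yael is not highest (top rival bid is $33289.3); payoff $0.
Alternative bid $36370.9: Yael is highest, pays the top rival bid $33289.3; payoff $34197.2 − $33289.3 = $907.9.
Change in payoff = $907.9 − ($0) = $907.9.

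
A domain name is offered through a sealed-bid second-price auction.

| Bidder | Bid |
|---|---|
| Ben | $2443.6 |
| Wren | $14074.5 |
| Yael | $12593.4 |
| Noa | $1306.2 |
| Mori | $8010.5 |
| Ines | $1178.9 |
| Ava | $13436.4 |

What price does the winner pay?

Highest bid: Wren at $14074.5, so Wren wins.
Second-highest bid: Ava at $13436.4 — that is the price the winner pays.

$13436.4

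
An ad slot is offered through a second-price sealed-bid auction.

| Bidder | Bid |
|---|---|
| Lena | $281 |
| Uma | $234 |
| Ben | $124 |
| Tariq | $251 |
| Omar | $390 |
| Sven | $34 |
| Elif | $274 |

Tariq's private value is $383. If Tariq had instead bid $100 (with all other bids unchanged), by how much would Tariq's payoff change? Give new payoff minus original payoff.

$0

The highest bid among the other bidders is $390; Tariq's bid doesn't change that.
Original bid $251: Tariq is not highest (top rival bid is $390); payoff $0.
Alternative bid $100: Tariq is not highest (top rival bid is $390); payoff $0.
Change in payoff = $0 − ($0) = $0.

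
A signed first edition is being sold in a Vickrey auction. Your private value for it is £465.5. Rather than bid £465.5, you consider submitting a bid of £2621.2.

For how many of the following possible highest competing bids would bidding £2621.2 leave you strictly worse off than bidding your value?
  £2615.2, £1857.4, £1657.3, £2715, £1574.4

4

The deviation hurts exactly when the highest competing bid lies strictly between £465.5 and £2621.2 — overbidding then wins at a price above your value.
£2615.2: inside the interval → strictly worse (loss £2149.7).
£1857.4: inside the interval → strictly worse (loss £1391.9).
£1657.3: inside the interval → strictly worse (loss £1191.8).
£2715: above both → same outcome either way.
£1574.4: inside the interval → strictly worse (loss £1108.9).
Count: 4.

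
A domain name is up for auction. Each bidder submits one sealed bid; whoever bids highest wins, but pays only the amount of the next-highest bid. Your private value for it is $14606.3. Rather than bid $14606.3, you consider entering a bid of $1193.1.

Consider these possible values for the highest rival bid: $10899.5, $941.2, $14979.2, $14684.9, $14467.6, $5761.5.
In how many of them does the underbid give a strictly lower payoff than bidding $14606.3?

3

The deviation hurts exactly when the highest competing bid lies strictly between $1193.1 and $14606.3 — underbidding then forfeits a profitable win.
$10899.5: inside the interval → strictly worse (loss $3706.8).
$941.2: below both → same outcome either way.
$14979.2: above both → same outcome either way.
$14684.9: above both → same outcome either way.
$14467.6: inside the interval → strictly worse (loss $138.7).
$5761.5: inside the interval → strictly worse (loss $8844.8).
Count: 3.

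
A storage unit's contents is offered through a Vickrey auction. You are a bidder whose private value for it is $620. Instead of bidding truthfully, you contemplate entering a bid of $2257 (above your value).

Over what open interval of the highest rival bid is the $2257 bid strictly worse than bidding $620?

If the competing bid is below $620, both bids win at the same price — no difference.
If it is above $2257, both bids lose — no difference.
If it lies strictly between $620 and $2257, bidding your value loses (payoff 0) while bidding $2257 wins at a price above your value (payoff negative).
So the deviation strictly hurts on the open interval ($620, $2257).
Truthful bidding weakly dominates here: raising your bid can only win items priced above your value, and lowering it can only forfeit items priced below.

($620, $2257)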